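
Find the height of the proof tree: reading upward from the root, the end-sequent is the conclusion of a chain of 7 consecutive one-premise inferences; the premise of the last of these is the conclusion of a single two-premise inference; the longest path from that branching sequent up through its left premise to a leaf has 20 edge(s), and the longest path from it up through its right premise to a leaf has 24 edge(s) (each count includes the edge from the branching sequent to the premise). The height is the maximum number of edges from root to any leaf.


Longest path through the left premise: 20 edges (measured from the branching sequent)
Longest path through the right premise: 24 edges
Height of the subtree rooted at the branching sequent: max(20, 24) = 24
The branching sequent sits 7 edges above the root (the chain of one-premise inferences), so height = 24 + 7 = 31

31


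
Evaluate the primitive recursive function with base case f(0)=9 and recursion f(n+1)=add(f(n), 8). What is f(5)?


f(0) = 9
f(1) = add(f(0), 8) = add(9, 8) = 17
f(2) = add(f(1), 8) = add(17, 8) = 25
f(3) = add(f(2), 8) = add(25, 8) = 33
f(4) = add(f(3), 8) = add(33, 8) = 41
f(5) = add(f(4), 8) = add(41, 8) = 49


49


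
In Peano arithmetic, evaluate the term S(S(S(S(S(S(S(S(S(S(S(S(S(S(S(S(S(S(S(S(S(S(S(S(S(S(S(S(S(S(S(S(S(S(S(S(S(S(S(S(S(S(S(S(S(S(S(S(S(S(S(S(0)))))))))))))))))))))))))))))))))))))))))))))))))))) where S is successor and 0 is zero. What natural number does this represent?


Counting successors applied to 0:
52 applications of S to 0 = 52

52


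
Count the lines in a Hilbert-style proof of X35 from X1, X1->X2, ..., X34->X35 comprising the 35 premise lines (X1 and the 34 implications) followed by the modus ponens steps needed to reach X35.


We have 35 premise lines: X1 and 34 implications.
Each implication is detached once by MP, giving 34 MP lines.
35 premise lines + 34 MP lines = 69 total lines.

69


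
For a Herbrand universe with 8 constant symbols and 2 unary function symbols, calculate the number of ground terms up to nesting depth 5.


Herbrand terms by depth:
Depth 0: 8 constants
Depth 1: 16 new terms (running total: 24)
Depth 2: 32 new terms (running total: 56)
Depth 3: 64 new terms (running total: 120)
Depth 4: 128 new terms (running total: 248)
Depth 5: 256 new terms (running total: 504)
Total distinct ground terms = 504

504


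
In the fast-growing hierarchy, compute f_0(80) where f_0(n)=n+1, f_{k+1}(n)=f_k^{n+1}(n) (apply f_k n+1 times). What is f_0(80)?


f_0(80) = 80 + 1 = 81

81


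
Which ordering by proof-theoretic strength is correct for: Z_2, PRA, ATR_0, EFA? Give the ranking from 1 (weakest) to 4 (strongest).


Ordering by consistency strength:
1. EFA
2. PRA
3. ATR_0
4. Z_2


Z_2=4, PRA=2, ATR_0=3, EFA=1


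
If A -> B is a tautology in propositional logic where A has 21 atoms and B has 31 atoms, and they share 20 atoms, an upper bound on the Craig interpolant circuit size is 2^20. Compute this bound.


Shared atoms = 20
Craig interpolant size bound = 2^20
= 1048576

1048576


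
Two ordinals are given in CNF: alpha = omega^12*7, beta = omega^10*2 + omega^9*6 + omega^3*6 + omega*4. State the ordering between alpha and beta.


Compare term by term from highest exponent:
alpha = omega^12*7
beta = omega^10*2 + omega^9*6 + omega^3*6 + omega*4
Term 1: alpha has omega^12*7, beta has omega^10*2
Term 2: alpha has omega^0*0, beta has omega^9*6
Term 3: alpha has omega^0*0, beta has omega^3*6
Term 4: alpha has omega^0*0, beta has omega^1*4
Result: alpha > beta

alpha > beta


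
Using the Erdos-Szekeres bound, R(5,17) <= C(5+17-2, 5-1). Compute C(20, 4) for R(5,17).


R(5,17) <= C(5+17-2, 5-1) = C(20, 4)
C(20, 4) = 20! / (4! * 16!)
= 4845

4845


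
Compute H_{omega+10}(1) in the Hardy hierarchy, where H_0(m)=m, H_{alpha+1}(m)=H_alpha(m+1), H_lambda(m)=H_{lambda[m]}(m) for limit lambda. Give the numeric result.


H_{omega+10}(1):
Unwind the 10 successor steps: H_{omega+10}(1) = H_omega(1+10) = H_omega(11).
H_omega(m) = H_m(m) = m + m = 2m.
Result = 2 * 11 = 22

22


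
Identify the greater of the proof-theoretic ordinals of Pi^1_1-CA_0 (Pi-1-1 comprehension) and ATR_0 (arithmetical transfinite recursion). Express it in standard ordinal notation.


Proof-theoretic ordinal of Pi^1_1-CA_0 (Pi-1-1 comprehension): psi_0(Omega_omega)
Proof-theoretic ordinal of ATR_0 (arithmetical transfinite recursion): Gamma_0
Comparing: Gamma_0 < psi_0(Omega_omega).
The larger ordinal is psi_0(Omega_omega) (from Pi^1_1-CA_0 (Pi-1-1 comprehension)).

psi_0(Omega_omega)


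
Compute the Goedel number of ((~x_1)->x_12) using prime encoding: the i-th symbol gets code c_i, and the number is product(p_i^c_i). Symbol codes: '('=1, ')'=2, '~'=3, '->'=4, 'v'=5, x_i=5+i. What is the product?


Formula: ((~x_1)->x_12)
Symbol codes: [1, 1, 3, 6, 2, 4, 17, 2]
Primes: [2, 3, 5, 7, 11, 13, 17, 19]
p_1^1 = 2^1 = 2
p_2^1 = 3^1 = 3
p_3^3 = 5^3 = 125
p_4^6 = 7^6 = 117649
p_5^2 = 11^2 = 121
p_6^4 = 13^4 = 28561
p_7^17 = 17^17 = 827240261886336764177
p_8^2 = 19^2 = 361
Product = 91064089223195707023355422339962844750

91064089223195707023355422339962844750


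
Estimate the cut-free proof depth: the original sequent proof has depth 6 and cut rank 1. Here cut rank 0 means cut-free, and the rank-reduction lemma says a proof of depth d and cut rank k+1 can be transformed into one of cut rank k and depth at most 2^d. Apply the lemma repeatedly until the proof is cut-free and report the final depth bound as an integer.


Each rank reduction sends depth d to at most 2^d; cut rank r needs r reductions.
2_0(6) = 6
2_1(6) = 2^6 = 64
Cut-free depth bound = 64

64


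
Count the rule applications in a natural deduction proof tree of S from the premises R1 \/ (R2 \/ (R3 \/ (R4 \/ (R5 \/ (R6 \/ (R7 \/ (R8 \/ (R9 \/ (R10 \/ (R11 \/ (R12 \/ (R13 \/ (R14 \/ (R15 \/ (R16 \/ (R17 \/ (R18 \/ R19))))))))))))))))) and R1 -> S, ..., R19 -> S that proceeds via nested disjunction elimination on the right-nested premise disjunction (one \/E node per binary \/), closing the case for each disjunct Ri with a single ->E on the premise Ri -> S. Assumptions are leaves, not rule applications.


The premise R1 \/ (R2 \/ (R3 \/ (R4 \/ (R5 \/ (R6 \/ (R7 \/ (R8 \/ (R9 \/ (R10 \/ (R11 \/ (R12 \/ (R13 \/ (R14 \/ (R15 \/ (R16 \/ (R17 \/ (R18 \/ R19))))))))))))))))) contains 19 disjuncts, hence 18 binary \/ connectives.
- Each binary \/ is eliminated once: 18 \/E nodes.
- Each of the 19 cases Ri derives S by one ->E with Ri -> S: 19 ->E nodes.
Total = 18 + 19 = 37

37


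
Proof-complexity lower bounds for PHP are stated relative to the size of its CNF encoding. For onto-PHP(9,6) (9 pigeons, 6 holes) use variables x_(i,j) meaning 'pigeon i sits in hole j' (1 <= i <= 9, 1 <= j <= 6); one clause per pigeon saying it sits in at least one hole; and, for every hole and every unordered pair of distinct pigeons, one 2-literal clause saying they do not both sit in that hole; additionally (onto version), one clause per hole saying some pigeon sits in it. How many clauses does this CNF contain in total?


onto-PHP(9,6): 9 pigeons, 6 holes, 9*6 = 54 variables.
- pigeon clauses: one per pigeon -> 9 clauses
- hole clauses: 6 holes * C(9,2) = 6 * 36 -> 216 clauses
- onto clauses: one per hole -> 6 clauses
Total clauses = 9 + 216 + 6 = 231

231


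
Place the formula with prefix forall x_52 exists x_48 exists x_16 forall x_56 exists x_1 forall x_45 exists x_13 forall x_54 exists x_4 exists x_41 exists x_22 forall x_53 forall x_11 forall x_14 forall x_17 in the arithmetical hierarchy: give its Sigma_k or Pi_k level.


Leading quantifier is forall, so the class is Pi.
Number of quantifier blocks = alternations + 1 = 8 + 1 = 9.
Classification: Pi_9

Pi_9


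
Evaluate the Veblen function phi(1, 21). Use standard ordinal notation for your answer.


phi(1, 21):
phi(1, beta) = epsilon_beta (the beta-th epsilon number).
phi(1, 21) = epsilon_21

epsilon_21


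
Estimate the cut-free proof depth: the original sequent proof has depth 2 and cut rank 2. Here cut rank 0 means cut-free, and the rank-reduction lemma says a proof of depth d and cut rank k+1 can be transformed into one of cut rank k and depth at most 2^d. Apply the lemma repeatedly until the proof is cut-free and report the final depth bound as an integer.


Each rank reduction sends depth d to at most 2^d; cut rank r needs r reductions.
2_0(2) = 2
2_1(2) = 2^2 = 4
2_2(2) = 2^4 = 16
Cut-free depth bound = 16

16


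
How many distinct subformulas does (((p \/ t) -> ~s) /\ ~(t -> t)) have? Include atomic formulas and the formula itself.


Formula: (((p \/ t) -> ~s) /\ ~(t -> t))
Subformulas found:
  1. s
  2. t
  3. p
  4. ~s
  5. (p \/ t)
  6. (t -> t)
  7. ~(t -> t)
  8. ((p \/ t) -> ~s)
  9. (((p \/ t) -> ~s) /\ ~(t -> t))
Total distinct subformulas = 9

9


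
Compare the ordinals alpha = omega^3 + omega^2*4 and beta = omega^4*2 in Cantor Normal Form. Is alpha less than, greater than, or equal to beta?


Compare term by term from highest exponent:
alpha = omega^3 + omega^2*4
beta = omega^4*2
Term 1: alpha has omega^3*1, beta has omega^4*2
Term 2: alpha has omega^2*4, beta has omega^0*0
Result: alpha < beta

alpha < beta


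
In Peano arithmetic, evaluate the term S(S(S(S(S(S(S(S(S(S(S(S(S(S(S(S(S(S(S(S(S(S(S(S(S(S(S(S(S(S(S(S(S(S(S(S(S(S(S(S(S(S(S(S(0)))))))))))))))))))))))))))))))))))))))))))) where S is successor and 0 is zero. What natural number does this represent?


Counting successors applied to 0:
44 applications of S to 0 = 44

44


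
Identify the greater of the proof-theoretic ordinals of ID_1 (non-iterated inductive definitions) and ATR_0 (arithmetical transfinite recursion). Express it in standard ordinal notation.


Proof-theoretic ordinal of ID_1 (non-iterated inductive definitions): psi_0(epsilon_{Omega+1})
Proof-theoretic ordinal of ATR_0 (arithmetical transfinite recursion): Gamma_0
Comparing: Gamma_0 < psi_0(epsilon_{Omega+1}).
The larger ordinal is psi_0(epsilon_{Omega+1}) (from ID_1 (non-iterated inductive definitions)).

psi_0(epsilon_{Omega+1})


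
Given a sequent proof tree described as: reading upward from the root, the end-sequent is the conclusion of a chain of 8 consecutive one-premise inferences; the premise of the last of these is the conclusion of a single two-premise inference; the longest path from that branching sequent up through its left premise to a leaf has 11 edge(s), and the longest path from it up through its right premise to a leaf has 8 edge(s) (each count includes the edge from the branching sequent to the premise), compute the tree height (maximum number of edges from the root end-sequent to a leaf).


Longest path through the left premise: 11 edges (measured from the branching sequent)
Longest path through the right premise: 8 edges
Height of the subtree rooted at the branching sequent: max(11, 8) = 11
The branching sequent sits 8 edges above the root (the chain of one-premise inferences), so height = 11 + 8 = 19

19


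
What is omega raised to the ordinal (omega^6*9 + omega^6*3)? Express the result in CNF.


omega^(omega^6*9 + omega^6*3):
Both terms of the exponent have the same exponent 6, so they merge: omega^6*9 + omega^6*3 = omega^6*(9+3) = omega^6*12.
omega raised to a CNF ordinal is a single CNF term: Result = omega^(omega^6*12)

omega^(omega^6*12)


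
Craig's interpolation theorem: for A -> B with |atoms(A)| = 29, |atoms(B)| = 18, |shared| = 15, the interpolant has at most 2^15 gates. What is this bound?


Shared atoms = 15
Craig interpolant size bound = 2^15
= 32768

32768


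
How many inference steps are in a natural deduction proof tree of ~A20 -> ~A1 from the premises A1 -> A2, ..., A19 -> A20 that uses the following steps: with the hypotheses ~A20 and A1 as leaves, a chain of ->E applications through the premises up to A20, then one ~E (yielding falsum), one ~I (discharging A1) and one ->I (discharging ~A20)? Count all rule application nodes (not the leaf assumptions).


From hypothesis A1, 19 ->E steps along the 19 premises yield A20.
~E with hypothesis ~A20 gives falsum (1 node); ~I discharging A1 gives ~A1 (1 node); ->I discharging ~A20 gives the goal (1 node).
Total = 19 + 3 = 22 inference nodes.

22


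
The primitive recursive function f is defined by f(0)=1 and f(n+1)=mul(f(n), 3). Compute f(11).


f(0) = 1
f(1) = mul(f(0), 3) = mul(1, 3) = 3
f(2) = mul(f(1), 3) = mul(3, 3) = 9
f(3) = mul(f(2), 3) = mul(9, 3) = 27
f(4) = mul(f(3), 3) = mul(27, 3) = 81
f(5) = mul(f(4), 3) = mul(81, 3) = 243
f(6) = mul(f(5), 3) = mul(243, 3) = 729
f(7) = mul(f(6), 3) = mul(729, 3) = 2187
f(8) = mul(f(7), 3) = mul(2187, 3) = 6561
f(9) = mul(f(8), 3) = mul(6561, 3) = 19683
f(10) = mul(f(9), 3) = mul(19683, 3) = 59049
f(11) = mul(f(10), 3) = mul(59049, 3) = 177147


177147


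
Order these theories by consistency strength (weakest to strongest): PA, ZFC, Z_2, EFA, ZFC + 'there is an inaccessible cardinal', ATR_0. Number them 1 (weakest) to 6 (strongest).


Ordering by consistency strength:
1. EFA
2. PA
3. ATR_0
4. Z_2
5. ZFC
6. ZFC + 'there is an inaccessible cardinal'


PA=2, ZFC=5, Z_2=4, EFA=1, ZFC + 'there is an inaccessible cardinal'=6, ATR_0=3


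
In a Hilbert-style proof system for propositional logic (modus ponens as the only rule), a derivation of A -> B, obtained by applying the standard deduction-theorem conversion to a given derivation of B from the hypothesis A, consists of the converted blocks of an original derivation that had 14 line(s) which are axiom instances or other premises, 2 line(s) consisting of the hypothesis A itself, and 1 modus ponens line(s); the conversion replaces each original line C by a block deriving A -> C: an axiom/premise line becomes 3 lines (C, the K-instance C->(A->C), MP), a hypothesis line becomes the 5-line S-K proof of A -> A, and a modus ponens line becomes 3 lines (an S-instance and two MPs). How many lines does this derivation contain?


Deduction-theorem conversion, block by block:
- 14 axiom/premise lines -> 3 lines each = 42
- 2 hypothesis lines -> 5 lines each (identity proof A->A) = 10
- 1 MP lines -> 3 lines each (S-instance, MP, MP) = 3
Total = 42 + 10 + 3 = 55 lines.

55


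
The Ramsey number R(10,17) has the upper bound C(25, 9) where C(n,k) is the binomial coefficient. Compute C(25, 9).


R(10,17) <= C(10+17-2, 10-1) = C(25, 9)
C(25, 9) = 25! / (9! * 16!)
= 2042975

2042975


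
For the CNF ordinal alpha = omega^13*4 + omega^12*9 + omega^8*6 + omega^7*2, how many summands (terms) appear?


CNF: omega^13*4 + omega^12*9 + omega^8*6 + omega^7*2
Count the summands separated by '+':
  term 1: omega^13*4
  term 2: omega^12*9
  term 3: omega^8*6
  term 4: omega^7*2
Total terms = 4

4


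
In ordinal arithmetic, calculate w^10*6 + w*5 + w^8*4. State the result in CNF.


Ordinal addition (w^10*6 + w*5) + w^8*4:
alpha's leading term has exponent 10 > beta's exponent 8, so it survives.
alpha's tail term has exponent 1 < beta's exponent 8, so it is absorbed by beta.
In ordinal addition, any term followed by a strictly larger-exponent term is absorbed.
Result = w^10*6 + w^8*4

w^10*6 + w^8*4


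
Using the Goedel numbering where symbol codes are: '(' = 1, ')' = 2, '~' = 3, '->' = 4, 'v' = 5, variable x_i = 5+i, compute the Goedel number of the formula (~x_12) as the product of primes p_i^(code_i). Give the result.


Formula: (~x_12)
Symbol codes: [1, 3, 17, 2]
Primes: [2, 3, 5, 7]
p_1^1 = 2^1 = 2
p_2^3 = 3^3 = 27
p_3^17 = 5^17 = 762939453125
p_4^2 = 7^2 = 49
Product = 2018737792968750

2018737792968750


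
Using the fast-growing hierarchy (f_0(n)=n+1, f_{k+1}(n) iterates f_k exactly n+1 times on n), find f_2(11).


f_2(11) = f_1^12(11)
f_1(m) = 2m + 1.
Iterating: f_1^k(n) = 2^k*(n+1) - 1.
f_2(11) = 2^12*(11+1) - 1 = 4096*12 - 1 = 49151

49151


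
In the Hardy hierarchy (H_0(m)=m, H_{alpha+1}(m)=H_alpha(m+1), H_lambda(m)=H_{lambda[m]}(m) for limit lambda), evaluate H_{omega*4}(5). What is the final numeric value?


H_{omega*4}(5):
For the Hardy hierarchy, H_{omega*k}(n) = 2^k * n.
2^4 = 16.
16 * 5 = 80

80


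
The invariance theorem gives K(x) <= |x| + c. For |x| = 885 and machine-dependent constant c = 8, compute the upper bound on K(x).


K(x) <= |x| + c = 885 + 8 = 893

893


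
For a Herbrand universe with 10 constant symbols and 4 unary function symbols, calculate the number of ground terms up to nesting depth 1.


Herbrand terms by depth:
Depth 0: 10 constants
Depth 1: 40 new terms (running total: 50)
Total distinct ground terms = 50

50


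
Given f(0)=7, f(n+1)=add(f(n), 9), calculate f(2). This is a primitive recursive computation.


f(0) = 7
f(1) = add(f(0), 9) = add(7, 9) = 16
f(2) = add(f(1), 9) = add(16, 9) = 25


25


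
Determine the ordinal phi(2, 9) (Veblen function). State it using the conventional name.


phi(2, 9):
phi(2, beta) = zeta_beta (the beta-th zeta number, fixed point of epsilon).
phi(2, 9) = zeta_9

zeta_9


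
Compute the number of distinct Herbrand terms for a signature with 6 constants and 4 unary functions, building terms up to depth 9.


Herbrand terms by depth:
Depth 0: 6 constants
Depth 1: 24 new terms (running total: 30)
Depth 2: 96 new terms (running total: 126)
Depth 3: 384 new terms (running total: 510)
Depth 4: 1536 new terms (running total: 2046)
Depth 5: 6144 new terms (running total: 8190)
Depth 6: 24576 new terms (running total: 32766)
Depth 7: 98304 new terms (running total: 131070)
Depth 8: 393216 new terms (running total: 524286)
Depth 9: 1572864 new terms (running total: 2097150)
Total distinct ground terms = 2097150

2097150


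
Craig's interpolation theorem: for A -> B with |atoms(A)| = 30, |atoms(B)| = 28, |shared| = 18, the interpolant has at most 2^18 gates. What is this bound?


Shared atoms = 18
Craig interpolant size bound = 2^18
= 262144

262144


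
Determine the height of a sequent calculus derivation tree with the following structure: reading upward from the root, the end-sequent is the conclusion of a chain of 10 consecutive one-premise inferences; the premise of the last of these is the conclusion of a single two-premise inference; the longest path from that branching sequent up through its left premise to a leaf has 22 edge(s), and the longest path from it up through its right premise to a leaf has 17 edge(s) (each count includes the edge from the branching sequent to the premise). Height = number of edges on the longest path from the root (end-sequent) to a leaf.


Longest path through the left premise: 22 edges (measured from the branching sequent)
Longest path through the right premise: 17 edges
Height of the subtree rooted at the branching sequent: max(22, 17) = 22
The branching sequent sits 10 edges above the root (the chain of one-premise inferences), so height = 22 + 10 = 32

32


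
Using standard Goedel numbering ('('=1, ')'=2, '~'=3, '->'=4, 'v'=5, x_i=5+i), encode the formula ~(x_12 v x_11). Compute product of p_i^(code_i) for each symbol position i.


Formula: ~(x_12 v x_11)
Symbol codes: [3, 1, 17, 5, 16, 2]
Primes: [2, 3, 5, 7, 11, 13]
p_1^3 = 2^3 = 8
p_2^1 = 3^1 = 3
p_3^17 = 5^17 = 762939453125
p_4^5 = 7^5 = 16807
p_5^16 = 11^16 = 45949729863572161
p_6^2 = 13^2 = 169
Product = 2389797941145312842608575439453125000

2389797941145312842608575439453125000


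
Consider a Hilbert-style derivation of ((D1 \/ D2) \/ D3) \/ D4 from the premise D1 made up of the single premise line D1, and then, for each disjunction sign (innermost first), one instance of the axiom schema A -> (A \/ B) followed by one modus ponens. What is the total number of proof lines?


Building the left-nested 4-ary disjunction from D1:
- 1 premise line (D1)
- 4 disjuncts means 3 disjunction signs; each needs 1 axiom instance + 1 MP = 2 lines: 2 * 3 = 6
Total = 1 + 6 = 7 lines.

7


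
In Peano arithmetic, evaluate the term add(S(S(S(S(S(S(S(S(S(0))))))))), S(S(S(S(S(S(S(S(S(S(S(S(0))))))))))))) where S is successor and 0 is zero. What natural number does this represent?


add(S^9(0), S^12(0)):
S^9(0) = 9
S^12(0) = 12
9 + 12 = 21

21


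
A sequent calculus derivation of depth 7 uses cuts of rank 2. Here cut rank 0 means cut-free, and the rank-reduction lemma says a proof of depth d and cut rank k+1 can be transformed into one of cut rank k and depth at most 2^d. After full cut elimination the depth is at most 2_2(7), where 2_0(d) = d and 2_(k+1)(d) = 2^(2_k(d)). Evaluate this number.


Each rank reduction sends depth d to at most 2^d; cut rank r needs r reductions.
2_0(7) = 7
2_1(7) = 2^7 = 128
2_2(7) = 2^128 = 340282366920938463463374607431768211456
Cut-free depth bound = 340282366920938463463374607431768211456

340282366920938463463374607431768211456


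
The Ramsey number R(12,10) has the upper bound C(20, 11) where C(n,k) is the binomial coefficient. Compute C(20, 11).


R(12,10) <= C(12+10-2, 12-1) = C(20, 11)
C(20, 11) = 20! / (11! * 9!)
= 167960

167960


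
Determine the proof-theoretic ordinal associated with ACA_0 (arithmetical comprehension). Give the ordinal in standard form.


The proof-theoretic ordinal of ACA_0 (arithmetical comprehension) is a standard result in ordinal analysis.
This ordinal is the supremum of order types of primitive recursive well-orderings
that the theory can prove to be well-ordered.
For ACA_0 (arithmetical comprehension), the proof-theoretic ordinal is epsilon_0.

epsilon_0


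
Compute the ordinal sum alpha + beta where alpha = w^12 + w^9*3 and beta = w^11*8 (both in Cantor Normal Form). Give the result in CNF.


Ordinal addition (w^12 + w^9*3) + w^11*8:
alpha's leading term has exponent 12 > beta's exponent 11, so it survives.
alpha's tail term has exponent 9 < beta's exponent 11, so it is absorbed by beta.
In ordinal addition, any term followed by a strictly larger-exponent term is absorbed.
Result = w^12 + w^11*8

w^12 + w^11*8


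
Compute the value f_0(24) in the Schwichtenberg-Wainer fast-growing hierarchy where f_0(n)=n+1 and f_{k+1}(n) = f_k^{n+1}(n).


f_0(24) = 24 + 1 = 25

25


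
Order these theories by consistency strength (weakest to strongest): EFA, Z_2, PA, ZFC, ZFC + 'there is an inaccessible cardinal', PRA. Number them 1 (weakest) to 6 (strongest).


Ordering by consistency strength:
1. EFA
2. PRA
3. PA
4. Z_2
5. ZFC
6. ZFC + 'there is an inaccessible cardinal'


EFA=1, Z_2=4, PA=3, ZFC=5, ZFC + 'there is an inaccessible cardinal'=6, PRA=2


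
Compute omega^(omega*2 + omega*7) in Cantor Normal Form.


omega^(omega*2 + omega*7):
Both terms of the exponent have the same exponent 1, so they merge: omega*2 + omega*7 = omega*(2+7) = omega*9.
omega raised to a CNF ordinal is a single CNF term: Result = omega^(omega*9)

omega^(omega*9)


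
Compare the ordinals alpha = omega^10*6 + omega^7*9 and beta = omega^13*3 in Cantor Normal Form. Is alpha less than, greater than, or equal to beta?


Compare term by term from highest exponent:
alpha = omega^10*6 + omega^7*9
beta = omega^13*3
Term 1: alpha has omega^10*6, beta has omega^13*3
Term 2: alpha has omega^7*9, beta has omega^0*0
Result: alpha < beta

alpha < beta


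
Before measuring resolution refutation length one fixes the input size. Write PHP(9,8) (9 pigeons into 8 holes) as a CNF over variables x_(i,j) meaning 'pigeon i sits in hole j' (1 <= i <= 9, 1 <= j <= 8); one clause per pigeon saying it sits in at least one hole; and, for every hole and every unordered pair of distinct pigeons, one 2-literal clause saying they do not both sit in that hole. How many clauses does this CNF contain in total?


PHP(9,8): 9 pigeons, 8 holes, 9*8 = 72 variables.
- pigeon clauses: one per pigeon -> 9 clauses
- hole clauses: 8 holes * C(9,2) = 8 * 36 -> 288 clauses
Total clauses = 9 + 288 = 297

297


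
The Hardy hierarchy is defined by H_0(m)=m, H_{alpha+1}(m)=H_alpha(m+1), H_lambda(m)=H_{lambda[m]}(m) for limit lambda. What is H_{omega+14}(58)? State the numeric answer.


H_{omega+14}(58):
Unwind the 14 successor steps: H_{omega+14}(58) = H_omega(58+14) = H_omega(72).
H_omega(m) = H_m(m) = m + m = 2m.
Result = 2 * 72 = 144

144


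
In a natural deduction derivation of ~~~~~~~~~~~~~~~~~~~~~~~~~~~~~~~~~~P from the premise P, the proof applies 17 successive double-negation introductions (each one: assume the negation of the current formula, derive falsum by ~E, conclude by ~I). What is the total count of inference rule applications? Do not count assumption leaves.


Each double-negation introduction (from C infer ~~C) uses 2 inference nodes: one ~E (C and ~C give falsum) and one ~I (discharge ~C).
17 double negations = 17 * 2 = 34 inference nodes.

34


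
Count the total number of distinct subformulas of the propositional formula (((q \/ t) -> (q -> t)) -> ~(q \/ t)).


Formula: (((q \/ t) -> (q -> t)) -> ~(q \/ t))
Subformulas found:
  1. q
  2. t
  3. (q -> t)
  4. (q \/ t)
  5. ~(q \/ t)
  6. ((q \/ t) -> (q -> t))
  7. (((q \/ t) -> (q -> t)) -> ~(q \/ t))
Total distinct subformulas = 7

7


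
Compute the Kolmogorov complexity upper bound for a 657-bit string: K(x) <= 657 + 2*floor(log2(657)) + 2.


floor(log2(657)) = 9
2 * 9 = 18
K(x) <= 657 + 18 + 2 = 677

677


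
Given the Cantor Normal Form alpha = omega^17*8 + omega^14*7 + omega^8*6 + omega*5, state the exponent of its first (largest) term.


CNF: omega^17*8 + omega^14*7 + omega^8*6 + omega*5
The leading term is omega^17*8, which has exponent 17.

17


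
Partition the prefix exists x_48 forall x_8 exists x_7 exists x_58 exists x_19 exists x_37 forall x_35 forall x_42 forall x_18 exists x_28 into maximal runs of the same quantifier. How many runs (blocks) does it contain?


Alternations = 4.
Blocks = alternations + 1 = 5

5


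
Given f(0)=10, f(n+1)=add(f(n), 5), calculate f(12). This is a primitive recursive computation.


f(0) = 10
f(1) = add(f(0), 5) = add(10, 5) = 15
f(2) = add(f(1), 5) = add(15, 5) = 20
f(3) = add(f(2), 5) = add(20, 5) = 25
f(4) = add(f(3), 5) = add(25, 5) = 30
f(5) = add(f(4), 5) = add(30, 5) = 35
f(6) = add(f(5), 5) = add(35, 5) = 40
f(7) = add(f(6), 5) = add(40, 5) = 45
f(8) = add(f(7), 5) = add(45, 5) = 50
f(9) = add(f(8), 5) = add(50, 5) = 55
f(10) = add(f(9), 5) = add(55, 5) = 60
f(11) = add(f(10), 5) = add(60, 5) = 65
f(12) = add(f(11), 5) = add(65, 5) = 70


70


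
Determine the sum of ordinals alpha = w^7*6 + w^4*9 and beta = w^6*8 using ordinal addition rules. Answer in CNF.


Ordinal addition (w^7*6 + w^4*9) + w^6*8:
alpha's leading term has exponent 7 > beta's exponent 6, so it survives.
alpha's tail term has exponent 4 < beta's exponent 6, so it is absorbed by beta.
In ordinal addition, any term followed by a strictly larger-exponent term is absorbed.
Result = w^7*6 + w^6*8

w^7*6 + w^6*8


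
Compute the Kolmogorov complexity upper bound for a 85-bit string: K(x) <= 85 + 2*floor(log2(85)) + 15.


floor(log2(85)) = 6
2 * 6 = 12
K(x) <= 85 + 12 + 15 = 112

112


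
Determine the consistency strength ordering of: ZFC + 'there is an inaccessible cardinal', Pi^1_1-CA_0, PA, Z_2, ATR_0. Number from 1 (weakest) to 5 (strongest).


Ordering by consistency strength:
1. PA
2. ATR_0
3. Pi^1_1-CA_0
4. Z_2
5. ZFC + 'there is an inaccessible cardinal'


ZFC + 'there is an inaccessible cardinal'=5, Pi^1_1-CA_0=3, PA=1, Z_2=4, ATR_0=2


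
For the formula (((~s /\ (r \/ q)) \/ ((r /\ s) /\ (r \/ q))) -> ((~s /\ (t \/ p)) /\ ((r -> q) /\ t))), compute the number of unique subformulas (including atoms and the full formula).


Formula: (((~s /\ (r \/ q)) \/ ((r /\ s) /\ (r \/ q))) -> ((~s /\ (t \/ p)) /\ ((r -> q) /\ t)))
Subformulas found:
  1. r
  2. q
  3. s
  4. t
  5. p
  6. ~s
  7. (r -> q)
  8. (r \/ q)
  9. (r /\ s)
  10. (t \/ p)
  11. ((r -> q) /\ t)
  12. (~s /\ (r \/ q))
  13. (~s /\ (t \/ p))
  14. ((r /\ s) /\ (r \/ q))
  15. ((~s /\ (t \/ p)) /\ ((r -> q) /\ t))
  16. ((~s /\ (r \/ q)) \/ ((r /\ s) /\ (r \/ q)))
  17. (((~s /\ (r \/ q)) \/ ((r /\ s) /\ (r \/ q))) -> ((~s /\ (t \/ p)) /\ ((r -> q) /\ t)))
Total distinct subformulas = 17

17


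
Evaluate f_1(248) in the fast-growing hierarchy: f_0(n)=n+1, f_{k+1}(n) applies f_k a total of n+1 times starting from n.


f_1(248) = f_0^249(248)
f_0 adds 1 each time, applied 249 times.
f_1(248) = 248 + 249 = 497

497


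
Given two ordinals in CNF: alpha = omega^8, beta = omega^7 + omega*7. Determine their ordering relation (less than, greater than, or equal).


Compare term by term from highest exponent:
alpha = omega^8
beta = omega^7 + omega*7
Term 1: alpha has omega^8*1, beta has omega^7*1
Term 2: alpha has omega^0*0, beta has omega^1*7
Result: alpha > beta

alpha > beta


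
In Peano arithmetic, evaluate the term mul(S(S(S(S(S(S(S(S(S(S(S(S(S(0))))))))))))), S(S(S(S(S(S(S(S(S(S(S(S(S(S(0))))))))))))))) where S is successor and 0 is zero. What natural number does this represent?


mul(S^13(0), S^14(0)):
S^13(0) = 13
S^14(0) = 14
13 * 14 = 182

182


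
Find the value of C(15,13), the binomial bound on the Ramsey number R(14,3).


R(14,3) <= C(14+3-2, 14-1) = C(15, 13)
C(15, 13) = 15! / (13! * 2!)
= 105

105


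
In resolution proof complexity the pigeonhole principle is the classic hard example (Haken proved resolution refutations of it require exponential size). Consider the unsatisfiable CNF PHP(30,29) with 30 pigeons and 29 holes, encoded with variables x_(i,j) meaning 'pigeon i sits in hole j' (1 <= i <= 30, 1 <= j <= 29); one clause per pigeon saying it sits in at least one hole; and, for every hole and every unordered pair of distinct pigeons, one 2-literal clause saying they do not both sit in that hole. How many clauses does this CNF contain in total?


PHP(30,29): 30 pigeons, 29 holes, 30*29 = 870 variables.
- pigeon clauses: one per pigeon -> 30 clauses
- hole clauses: 29 holes * C(30,2) = 29 * 435 -> 12615 clauses
Total clauses = 30 + 12615 = 12645

12645


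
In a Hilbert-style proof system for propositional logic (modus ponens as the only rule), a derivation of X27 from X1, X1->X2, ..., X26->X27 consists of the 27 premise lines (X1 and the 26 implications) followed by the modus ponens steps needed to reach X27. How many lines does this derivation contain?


We have 27 premise lines: X1 and 26 implications.
Each implication is detached once by MP, giving 26 MP lines.
27 premise lines + 26 MP lines = 53 total lines.

53


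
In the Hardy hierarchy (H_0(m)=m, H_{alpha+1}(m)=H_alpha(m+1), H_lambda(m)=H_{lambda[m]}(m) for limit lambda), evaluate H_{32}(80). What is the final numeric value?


H_32(80):
For finite ordinals k, H_k(n) = n + k (each successor step adds 1).
H_32(80) = 80 + 32 = 112

112


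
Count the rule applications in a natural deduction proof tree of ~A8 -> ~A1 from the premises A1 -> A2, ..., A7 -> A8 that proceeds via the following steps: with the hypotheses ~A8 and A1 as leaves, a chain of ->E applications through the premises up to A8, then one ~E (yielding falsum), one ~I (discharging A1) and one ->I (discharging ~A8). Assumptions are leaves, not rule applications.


From hypothesis A1, 7 ->E steps along the 7 premises yield A8.
~E with hypothesis ~A8 gives falsum (1 node); ~I discharging A1 gives ~A1 (1 node); ->I discharging ~A8 gives the goal (1 node).
Total = 7 + 3 = 10 inference nodes.

10


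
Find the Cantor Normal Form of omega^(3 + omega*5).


omega^(3 + omega*5):
In ordinal addition a term is absorbed by a following term of strictly larger exponent: 0 < 1, so 3 + omega*5 = omega*5.
omega raised to a CNF ordinal is a single CNF term: Result = omega^(omega*5)

omega^(omega*5)


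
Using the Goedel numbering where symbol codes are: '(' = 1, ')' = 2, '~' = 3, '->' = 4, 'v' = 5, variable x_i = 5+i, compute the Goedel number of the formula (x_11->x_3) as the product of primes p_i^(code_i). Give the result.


Formula: (x_11->x_3)
Symbol codes: [1, 16, 4, 8, 2]
Primes: [2, 3, 5, 7, 11]
p_1^1 = 2^1 = 2
p_2^16 = 3^16 = 43046721
p_3^4 = 5^4 = 625
p_4^8 = 7^8 = 5764801
p_5^2 = 11^2 = 121
Product = 37533561765462551250

37533561765462551250


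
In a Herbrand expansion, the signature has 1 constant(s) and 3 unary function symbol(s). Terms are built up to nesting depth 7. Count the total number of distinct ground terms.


Herbrand terms by depth:
Depth 0: 1 constants
Depth 1: 3 new terms (running total: 4)
Depth 2: 9 new terms (running total: 13)
Depth 3: 27 new terms (running total: 40)
Depth 4: 81 new terms (running total: 121)
Depth 5: 243 new terms (running total: 364)
Depth 6: 729 new terms (running total: 1093)
Depth 7: 2187 new terms (running total: 3280)
Total distinct ground terms = 3280

3280


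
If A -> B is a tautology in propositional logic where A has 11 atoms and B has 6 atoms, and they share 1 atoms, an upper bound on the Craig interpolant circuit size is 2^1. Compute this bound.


Shared atoms = 1
Craig interpolant size bound = 2^1
= 2

2


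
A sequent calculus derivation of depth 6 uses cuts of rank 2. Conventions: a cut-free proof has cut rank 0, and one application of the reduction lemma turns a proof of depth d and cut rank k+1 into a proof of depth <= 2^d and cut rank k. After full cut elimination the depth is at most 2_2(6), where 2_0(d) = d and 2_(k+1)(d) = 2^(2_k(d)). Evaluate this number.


Each rank reduction sends depth d to at most 2^d; cut rank r needs r reductions.
2_0(6) = 6
2_1(6) = 2^6 = 64
2_2(6) = 2^64 = 18446744073709551616
Cut-free depth bound = 18446744073709551616

18446744073709551616


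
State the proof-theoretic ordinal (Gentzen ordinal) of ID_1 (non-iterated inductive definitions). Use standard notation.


The proof-theoretic ordinal of ID_1 (non-iterated inductive definitions) is a standard result in ordinal analysis.
This ordinal is the supremum of order types of primitive recursive well-orderings
that the theory can prove to be well-ordered.
For ID_1 (non-iterated inductive definitions), the proof-theoretic ordinal is psi_0(epsilon_{Omega+1}).

psi_0(epsilon_{Omega+1})


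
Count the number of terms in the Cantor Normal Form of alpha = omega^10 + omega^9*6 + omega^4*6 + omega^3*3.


CNF: omega^10 + omega^9*6 + omega^4*6 + omega^3*3
Count the summands separated by '+':
  term 1: omega^10
  term 2: omega^9*6
  term 3: omega^4*6
  term 4: omega^3*3
Total terms = 4

4


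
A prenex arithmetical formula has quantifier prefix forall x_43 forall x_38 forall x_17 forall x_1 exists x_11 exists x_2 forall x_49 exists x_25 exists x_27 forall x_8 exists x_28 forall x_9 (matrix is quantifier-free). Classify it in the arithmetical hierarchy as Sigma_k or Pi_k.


Leading quantifier is forall, so the class is Pi.
Number of quantifier blocks = alternations + 1 = 6 + 1 = 7.
Classification: Pi_7

Pi_7


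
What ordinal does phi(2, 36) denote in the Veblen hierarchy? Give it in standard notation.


phi(2, 36):
phi(2, beta) = zeta_beta (the beta-th zeta number, fixed point of epsilon).
phi(2, 36) = zeta_36

zeta_36


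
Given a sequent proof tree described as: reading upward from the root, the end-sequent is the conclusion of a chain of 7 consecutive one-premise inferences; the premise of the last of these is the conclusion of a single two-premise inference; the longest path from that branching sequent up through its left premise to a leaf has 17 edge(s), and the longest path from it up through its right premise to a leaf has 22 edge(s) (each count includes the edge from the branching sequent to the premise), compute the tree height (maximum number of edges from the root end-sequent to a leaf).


Longest path through the left premise: 17 edges (measured from the branching sequent)
Longest path through the right premise: 22 edges
Height of the subtree rooted at the branching sequent: max(17, 22) = 22
The branching sequent sits 7 edges above the root (the chain of one-premise inferences), so height = 22 + 7 = 29

29


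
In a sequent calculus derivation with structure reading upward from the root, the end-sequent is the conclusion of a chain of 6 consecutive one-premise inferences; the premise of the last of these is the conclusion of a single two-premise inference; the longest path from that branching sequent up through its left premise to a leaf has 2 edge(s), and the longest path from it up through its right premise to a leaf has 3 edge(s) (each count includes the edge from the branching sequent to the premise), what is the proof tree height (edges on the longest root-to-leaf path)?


Longest path through the left premise: 2 edges (measured from the branching sequent)
Longest path through the right premise: 3 edges
Height of the subtree rooted at the branching sequent: max(2, 3) = 3
The branching sequent sits 6 edges above the root (the chain of one-premise inferences), so height = 3 + 6 = 9

9


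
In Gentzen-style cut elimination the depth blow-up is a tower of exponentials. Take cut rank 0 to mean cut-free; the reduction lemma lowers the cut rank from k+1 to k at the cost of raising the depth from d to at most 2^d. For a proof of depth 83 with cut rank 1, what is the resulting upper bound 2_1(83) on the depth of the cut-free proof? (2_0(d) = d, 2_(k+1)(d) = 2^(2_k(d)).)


Each rank reduction sends depth d to at most 2^d; cut rank r needs r reductions.
2_0(83) = 83
2_1(83) = 2^83 = 9671406556917033397649408
Cut-free depth bound = 9671406556917033397649408

9671406556917033397649408


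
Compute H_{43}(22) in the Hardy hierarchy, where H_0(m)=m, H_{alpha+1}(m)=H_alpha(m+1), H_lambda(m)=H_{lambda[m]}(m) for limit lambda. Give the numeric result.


H_43(22):
For finite ordinals k, H_k(n) = n + k (each successor step adds 1).
H_43(22) = 22 + 43 = 65

65


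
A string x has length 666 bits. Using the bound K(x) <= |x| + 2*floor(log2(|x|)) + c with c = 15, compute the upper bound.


floor(log2(666)) = 9
2 * 9 = 18
K(x) <= 666 + 18 + 15 = 699

699


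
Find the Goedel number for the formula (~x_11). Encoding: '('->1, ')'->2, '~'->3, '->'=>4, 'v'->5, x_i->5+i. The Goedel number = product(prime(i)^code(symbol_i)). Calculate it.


Formula: (~x_11)
Symbol codes: [1, 3, 16, 2]
Primes: [2, 3, 5, 7]
p_1^1 = 2^1 = 2
p_2^3 = 3^3 = 27
p_3^16 = 5^16 = 152587890625
p_4^2 = 7^2 = 49
Product = 403747558593750

403747558593750


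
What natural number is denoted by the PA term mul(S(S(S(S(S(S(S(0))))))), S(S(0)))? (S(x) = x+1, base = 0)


mul(S^7(0), S^2(0)):
S^7(0) = 7
S^2(0) = 2
7 * 2 = 14

14


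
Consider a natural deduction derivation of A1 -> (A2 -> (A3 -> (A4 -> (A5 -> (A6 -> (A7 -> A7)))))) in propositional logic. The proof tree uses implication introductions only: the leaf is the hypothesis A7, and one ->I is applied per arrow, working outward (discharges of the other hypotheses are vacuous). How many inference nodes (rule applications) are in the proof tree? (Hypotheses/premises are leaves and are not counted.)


The formula has 7 arrows (->); its innermost consequent A7 is one of the antecedents,
so the proof starts from the hypothesis leaf A7 (not a rule application) and closes one arrow per ->I.
Building A1 -> (A2 -> (A3 -> (A4 -> (A5 -> (A6 -> (A7 -> A7)))))) therefore takes 7 nested implication introductions.
Total inference nodes = 7

7


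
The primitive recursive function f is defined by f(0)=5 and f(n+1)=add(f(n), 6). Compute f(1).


f(0) = 5
f(1) = add(f(0), 6) = add(5, 6) = 11


11


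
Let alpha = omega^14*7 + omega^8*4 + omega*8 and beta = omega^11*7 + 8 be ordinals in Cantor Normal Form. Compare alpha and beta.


Compare term by term from highest exponent:
alpha = omega^14*7 + omega^8*4 + omega*8
beta = omega^11*7 + 8
Term 1: alpha has omega^14*7, beta has omega^11*7
Term 2: alpha has omega^8*4, beta has omega^0*8
Term 3: alpha has omega^1*8, beta has omega^0*0
Result: alpha > beta

alpha > beta


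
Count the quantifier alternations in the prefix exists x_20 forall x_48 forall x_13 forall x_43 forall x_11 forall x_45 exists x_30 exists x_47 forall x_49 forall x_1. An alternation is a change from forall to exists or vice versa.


Walk the prefix and count type changes:
  position 1: exists -> forall <-- alternation
  position 2: forall -> forall
  position 3: forall -> forall
  position 4: forall -> forall
  position 5: forall -> forall
  position 6: forall -> exists <-- alternation
  position 7: exists -> exists
  position 8: exists -> forall <-- alternation
  position 9: forall -> forall
Total alternations = 3

3
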